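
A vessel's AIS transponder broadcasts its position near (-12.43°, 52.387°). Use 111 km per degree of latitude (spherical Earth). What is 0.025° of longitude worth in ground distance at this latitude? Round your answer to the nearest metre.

One degree of longitude here spans 111000 × cos 12.43° = 111000 × 0.9766 ≈ 108398 m; 0.025° of that is 2709.95 m.

2710 metres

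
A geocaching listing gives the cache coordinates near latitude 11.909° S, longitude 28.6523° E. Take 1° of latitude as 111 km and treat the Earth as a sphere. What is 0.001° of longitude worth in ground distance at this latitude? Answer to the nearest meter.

109 meters

0.001° of longitude at 11.909° is 0.001 × 111000 × cos 11.909° ≈ 0.001 × 108611 = 108.611 m.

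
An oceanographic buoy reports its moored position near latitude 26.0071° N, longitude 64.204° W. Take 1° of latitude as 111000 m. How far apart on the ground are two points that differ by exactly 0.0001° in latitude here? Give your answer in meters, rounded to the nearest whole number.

0.0001° × 111000 m/° = 11.1 m.

11 meters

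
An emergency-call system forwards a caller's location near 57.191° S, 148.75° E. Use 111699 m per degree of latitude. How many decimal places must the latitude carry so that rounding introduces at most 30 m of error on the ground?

One degree of latitude covers 111699 m.
With N decimal places the half-ulp bound is 0.5·10⁻ᴺ°, or 0.5·10⁻ᴺ × 111699 m on the ground.
Setting 55849.5 × 10⁻ᴺ ≤ 30 gives 10ᴺ ≥ 1862, i.e. N ≥ 3.27.
N = 3 would give 55.8 m (too coarse); N = 4 gives 5.58 m ≤ 30 m.

4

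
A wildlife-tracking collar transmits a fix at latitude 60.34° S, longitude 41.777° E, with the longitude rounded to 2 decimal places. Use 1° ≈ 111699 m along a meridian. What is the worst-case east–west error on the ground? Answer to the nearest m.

Rounding to 2 decimal places leaves the longitude within ±0.005° of the true value.
At latitude 60.34° a degree of longitude spans 111699 m × cos 60.34° = 111699 × 0.4949 ≈ 55274.5 m.
So at most 0.005° × 55274.5 ≈ 276.372 m east–west.

276 m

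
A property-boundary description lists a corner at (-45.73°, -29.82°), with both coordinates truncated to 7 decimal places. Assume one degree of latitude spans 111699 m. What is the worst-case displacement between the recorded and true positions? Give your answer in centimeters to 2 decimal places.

Truncating at 7 decimal places can drop up to a full unit in the last place, so each coordinate may be off by as much as 1e-07°.
Latitude error → 1e-07 × 111699 = 0.0111699 m along the meridian.
Longitude error → 1e-07 × 111699 × cos 45.73° = 1e-07 × 111699 × 0.6980 ≈ 0.00779704 m.
Worst case both components are at the extreme and orthogonal: √(0.0111699² + 0.00779704²) ≈ 0.0136221 m.
That is 0.0136221 m = 1.3622 cm.

1.36 centimeters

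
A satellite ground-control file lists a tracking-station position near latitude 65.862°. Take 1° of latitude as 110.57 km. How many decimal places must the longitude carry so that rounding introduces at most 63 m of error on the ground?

3 decimal places

At 65.862° one degree of longitude covers 110570 × cos 65.862° ≈ 110570 × 0.4089 ≈ 45216 m.
N decimal places → at most half a unit in the last place, 0.5 × 10⁻ᴺ° = 45216/2 × 10⁻ᴺ m.
Need 0.5 × 45216 × 10⁻ᴺ ≤ 63 → 10⁻ᴺ ≤ 2.787e-03, so N ≥ 2.55.
N = 2 would give 226 m (too coarse); N = 3 gives 22.6 m ≤ 63 m.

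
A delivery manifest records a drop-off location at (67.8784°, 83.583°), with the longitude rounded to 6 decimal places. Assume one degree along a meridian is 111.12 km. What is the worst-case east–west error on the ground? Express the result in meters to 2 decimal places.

Rounding to 6 decimal places leaves the longitude within ±5e-07° of the true value.
Parallels shrink by cos φ, so at 67.8784° a degree of longitude is 111120 × 0.3766 ≈ 41844.9 m.
East–west error: 5e-07° × 41844.9 m/° ≈ 0.0209224 m.

0.02 meters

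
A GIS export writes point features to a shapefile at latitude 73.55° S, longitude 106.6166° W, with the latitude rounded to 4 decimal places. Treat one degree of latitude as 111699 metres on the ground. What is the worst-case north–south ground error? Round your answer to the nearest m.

6 m

Rounding to 4 decimal places leaves the latitude within ±5e-05° of the true value.
Along the meridian that is 5e-05° × 111699 m/° = 5.58495 m.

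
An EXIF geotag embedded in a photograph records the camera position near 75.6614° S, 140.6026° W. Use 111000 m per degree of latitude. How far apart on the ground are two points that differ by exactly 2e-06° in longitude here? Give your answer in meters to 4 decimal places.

At 75.6614° a degree of longitude is 111000 × cos 75.6614° ≈ 27489.3 m, so 2e-06° corresponds to 0.0549787 m.

0.0550 meters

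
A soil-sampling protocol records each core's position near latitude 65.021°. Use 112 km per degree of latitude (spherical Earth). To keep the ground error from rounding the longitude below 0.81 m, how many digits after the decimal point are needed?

5 decimal places

At 65.021° one degree of longitude covers 112000 × cos 65.021° ≈ 112000 × 0.4223 ≈ 47296 m.
Rounding to N decimal places gives at most 0.5 × 10⁻ᴺ degrees of error, i.e. 0.5 × 10⁻ᴺ × 47296 m.
Setting 23648 × 10⁻ᴺ ≤ 0.81 gives 10ᴺ ≥ 2.92e+04, i.e. N ≥ 4.47.
So 5 decimal places suffice (0.236 m); 4 would allow up to 2.36 m.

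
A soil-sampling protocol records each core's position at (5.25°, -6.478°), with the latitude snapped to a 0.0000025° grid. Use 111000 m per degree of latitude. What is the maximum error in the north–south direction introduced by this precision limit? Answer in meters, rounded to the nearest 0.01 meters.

0.14 meters

With a 0.0000025° grid the true value lies within half a step, ±0.0000025°/2 = ±1.25e-06°, of the stored one.
So the N–S error is at most 1.25e-06 × 111000 = 0.13875 m.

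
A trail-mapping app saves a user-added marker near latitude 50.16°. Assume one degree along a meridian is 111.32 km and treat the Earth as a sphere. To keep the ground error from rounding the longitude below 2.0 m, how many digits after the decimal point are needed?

5 decimal places

At 50.16° one degree of longitude covers 111320 × cos 50.16° ≈ 111320 × 0.6406 ≈ 71316.7 m.
N decimal places → at most half a unit in the last place, 0.5 × 10⁻ᴺ° = 71316.7/2 × 10⁻ᴺ m.
Setting 35658.4 × 10⁻ᴺ ≤ 2.0 gives 10ᴺ ≥ 1.783e+04, i.e. N ≥ 4.25.
So 5 decimal places suffice (0.357 m); 4 would allow up to 3.57 m.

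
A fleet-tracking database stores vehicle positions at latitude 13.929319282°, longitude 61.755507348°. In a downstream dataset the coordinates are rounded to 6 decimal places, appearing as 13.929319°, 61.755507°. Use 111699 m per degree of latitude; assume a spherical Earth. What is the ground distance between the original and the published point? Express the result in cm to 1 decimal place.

Δlat = 13.929319282 − 13.929319 = +0.000000282°; Δlon = 61.755507348 − 61.755507 = +0.000000348°.
N–S: 0.000000282° × 111699 m/° = 0.0314991 m.
East–west at this latitude: 0.000000348° × 111699 × cos 13.9293° ≈ 0.000000348 × 108414 = 0.0377282 m.
Distance: √(0.0314991² + 0.0377282²) ≈ 0.0491489 m.
That is 0.0491489 m = 4.9149 cm.

4.9 cm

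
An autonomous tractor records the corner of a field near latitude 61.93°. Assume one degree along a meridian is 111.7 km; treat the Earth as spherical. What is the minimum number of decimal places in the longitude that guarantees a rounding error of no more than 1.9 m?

5 decimal places

At 61.93° one degree of longitude covers 111700 × cos 61.93° ≈ 111700 × 0.4705 ≈ 52560.4 m.
With N decimal places the half-ulp bound is 0.5·10⁻ᴺ°, or 0.5·10⁻ᴺ × 52560.4 m on the ground.
Setting 26280.2 × 10⁻ᴺ ≤ 1.9 gives 10ᴺ ≥ 1.383e+04, i.e. N ≥ 4.14.
At 4 places the error can reach 2.63 m, but 5 places keeps it to 0.263 m.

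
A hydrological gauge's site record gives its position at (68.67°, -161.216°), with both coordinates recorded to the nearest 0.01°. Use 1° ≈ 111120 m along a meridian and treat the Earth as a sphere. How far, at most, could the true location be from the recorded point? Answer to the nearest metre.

Rounding to 2 decimal places leaves each coordinate within ±0.005° of the true value.
North–south component: 0.005° × 111120 = 555.6 m.
East–west component at 68.67°: 0.005° × 111120 × cos 68.67° ≈ 0.005 × 40418.7 ≈ 202.093 m.
Combining orthogonally: (555.6² + 202.093²)^½ ≈ 591.213 m.

591 metres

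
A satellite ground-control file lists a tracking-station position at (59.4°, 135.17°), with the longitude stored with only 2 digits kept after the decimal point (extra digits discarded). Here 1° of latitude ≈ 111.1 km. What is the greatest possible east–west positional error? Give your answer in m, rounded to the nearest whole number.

566 m

Truncating at 2 decimal places can drop up to a full unit in the last place, so the longitude may be off by as much as 0.01°.
At latitude 59.4° a degree of longitude spans 111100 m × cos 59.4° = 111100 × 0.5090 ≈ 56554.5 m.
East–west error: 0.01° × 56554.5 m/° ≈ 565.545 m.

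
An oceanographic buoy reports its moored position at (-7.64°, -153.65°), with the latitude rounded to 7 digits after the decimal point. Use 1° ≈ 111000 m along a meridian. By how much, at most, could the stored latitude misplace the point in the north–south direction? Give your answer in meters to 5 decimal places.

0.00555 meters

Rounding to 7 decimal places leaves the latitude within ±5e-08° of the true value.
Along the meridian that is 5e-08° × 111000 m/° = 0.00555 m.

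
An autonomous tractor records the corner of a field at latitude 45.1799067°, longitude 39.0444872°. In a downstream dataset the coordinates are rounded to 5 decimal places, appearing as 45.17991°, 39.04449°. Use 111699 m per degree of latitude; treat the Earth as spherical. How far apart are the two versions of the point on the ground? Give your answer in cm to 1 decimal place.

43.0 cm

Δlat = 45.1799067 − 45.17991 = -0.0000033°; Δlon = 39.0444872 − 39.04449 = -0.0000028°.
N–S: -0.0000033° × 111699 m/° = -0.368607 m.
East–west at this latitude: -0.0000028° × 111699 × cos 45.1799° ≈ -0.0000028 × 78734.7 = -0.220457 m.
Hypotenuse of the two orthogonal shifts: √(0.368607² + 0.220457²) = 0.429502 m.
That is 0.429502 m = 42.95 cm.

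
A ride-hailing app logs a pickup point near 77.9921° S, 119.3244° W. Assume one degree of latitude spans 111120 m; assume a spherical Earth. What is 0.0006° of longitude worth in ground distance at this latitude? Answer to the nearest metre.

0.0006° of longitude at 77.9921° is 0.0006 × 111120 × cos 77.9921° ≈ 0.0006 × 23118.1 = 13.8709 m.

14 metres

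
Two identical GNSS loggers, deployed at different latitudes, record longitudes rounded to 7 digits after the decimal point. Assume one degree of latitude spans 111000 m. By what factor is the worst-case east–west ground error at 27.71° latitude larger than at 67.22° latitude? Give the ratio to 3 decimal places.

Rounding to 7 decimal places leaves the longitude within ±5e-08° of the true value.
At 27.71°: 5e-08° × 111000 × cos 27.71° = 5e-08 × 111000 × 0.8853 ≈ 0.0049135 m.
Error at 67.22° = 5e-08° × 111000 × cos 67.22° ≈ 0.00555 × 0.3872 = 0.0021489 m.
The ratio reduces to cos 27.71° / cos 67.22° = 0.8853/0.3872 ≈ 2.2865.

2.286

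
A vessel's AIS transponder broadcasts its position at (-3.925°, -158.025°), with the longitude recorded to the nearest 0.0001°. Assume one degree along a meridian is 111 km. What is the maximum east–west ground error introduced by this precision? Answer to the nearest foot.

18 feet

Rounding to 4 decimal places leaves the longitude within ±5e-05° of the true value.
One degree of longitude at 3.925° is 111000 × cos 3.925° ≈ 111000 × 0.9977 = 110740 m.
So at most 5e-05° × 110740 ≈ 5.53698 m east–west.
In feet: 5.53698 m ÷ 0.3048 ≈ 18.166 ft.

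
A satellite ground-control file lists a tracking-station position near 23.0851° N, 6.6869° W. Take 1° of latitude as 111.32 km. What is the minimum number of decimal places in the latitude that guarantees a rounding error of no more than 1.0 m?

One degree of latitude covers 111320 m.
With N decimal places the half-ulp bound is 0.5·10⁻ᴺ°, or 0.5·10⁻ᴺ × 111320 m on the ground.
Setting 55660 × 10⁻ᴺ ≤ 1.0 gives 10ᴺ ≥ 5.566e+04, i.e. N ≥ 4.75.
N = 4 would give 5.57 m (too coarse); N = 5 gives 0.557 m ≤ 1.0 m.

5 decimal places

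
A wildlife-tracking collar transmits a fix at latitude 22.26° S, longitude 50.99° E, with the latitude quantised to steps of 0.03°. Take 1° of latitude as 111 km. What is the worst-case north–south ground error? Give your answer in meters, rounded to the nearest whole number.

With a 0.03° grid the true value lies within half a step, ±0.03°/2 = ±0.015°, of the stored one.
Along the meridian that is 0.015° × 111000 m/° = 1665 m.

1665 meters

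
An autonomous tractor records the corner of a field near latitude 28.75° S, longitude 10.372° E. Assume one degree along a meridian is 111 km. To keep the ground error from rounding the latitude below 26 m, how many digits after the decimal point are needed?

One degree of latitude covers 111000 m.
N decimal places → at most half a unit in the last place, 0.5 × 10⁻ᴺ° = 111000/2 × 10⁻ᴺ m.
Setting 55500 × 10⁻ᴺ ≤ 26 gives 10ᴺ ≥ 2135, i.e. N ≥ 3.33.
So 4 decimal places suffice (5.55 m); 3 would allow up to 55.5 m.

4 decimal places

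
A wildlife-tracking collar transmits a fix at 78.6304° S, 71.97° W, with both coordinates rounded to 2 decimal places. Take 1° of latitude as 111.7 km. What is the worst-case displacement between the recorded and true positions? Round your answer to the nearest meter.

569 meters

Rounding to 2 decimal places leaves each coordinate within ±0.005° of the true value.
Latitude error → 0.005 × 111700 = 558.5 m along the meridian.
Longitude error → 0.005 × 111700 × cos 78.6304° = 0.005 × 111700 × 0.1971 ≈ 110.101 m.
The two errors are perpendicular, so the maximum displacement is √(558.5² + 110.101²) ≈ 569.249 m.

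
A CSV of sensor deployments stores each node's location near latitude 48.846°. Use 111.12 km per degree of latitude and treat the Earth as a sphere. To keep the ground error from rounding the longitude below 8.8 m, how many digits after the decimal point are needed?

4 decimal places

At 48.846° one degree of longitude covers 111120 × cos 48.846° ≈ 111120 × 0.6581 ≈ 73126.4 m.
Rounding to N decimal places gives at most 0.5 × 10⁻ᴺ degrees of error, i.e. 0.5 × 10⁻ᴺ × 73126.4 m.
Need 0.5 × 73126.4 × 10⁻ᴺ ≤ 8.8 → 10⁻ᴺ ≤ 2.407e-04, so N ≥ 3.62.
N = 3 would give 36.6 m (too coarse); N = 4 gives 3.66 m ≤ 8.8 m.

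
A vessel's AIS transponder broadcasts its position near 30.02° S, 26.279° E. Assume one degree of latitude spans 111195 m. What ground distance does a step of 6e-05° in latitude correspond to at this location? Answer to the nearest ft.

6e-05° × 111195 m/° = 6.6717 m.
In feet: 6.6717 m ÷ 0.3048 ≈ 21.889 ft.

22 ft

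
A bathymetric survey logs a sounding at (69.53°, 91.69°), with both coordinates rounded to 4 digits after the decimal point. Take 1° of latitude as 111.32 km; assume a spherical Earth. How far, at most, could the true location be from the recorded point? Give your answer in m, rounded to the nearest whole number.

Rounding to 4 decimal places leaves each coordinate within ±5e-05° of the true value.
North–south component: 5e-05° × 111320 = 5.566 m.
Longitude error → 5e-05 × 111320 × cos 69.53° = 5e-05 × 111320 × 0.3497 ≈ 1.94652 m.
Worst case both components are at the extreme and orthogonal: √(5.566² + 1.94652²) ≈ 5.89655 m.

6 m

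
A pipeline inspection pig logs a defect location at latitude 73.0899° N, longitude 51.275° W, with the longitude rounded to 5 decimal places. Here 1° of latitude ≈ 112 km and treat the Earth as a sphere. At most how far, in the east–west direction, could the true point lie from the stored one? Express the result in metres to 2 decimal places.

Rounding to 5 decimal places leaves the longitude within ±5e-06° of the true value.
One degree of longitude at 73.0899° is 112000 × cos 73.0899° ≈ 112000 × 0.2909 = 32577.5 m.
So at most 5e-06° × 32577.5 ≈ 0.162888 m east–west.

0.16 metres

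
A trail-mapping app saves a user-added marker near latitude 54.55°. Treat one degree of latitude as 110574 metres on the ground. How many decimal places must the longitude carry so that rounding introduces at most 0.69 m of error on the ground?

At 54.55° one degree of longitude covers 110574 × cos 54.55° ≈ 110574 × 0.5800 ≈ 64132.1 m.
Rounding to N decimal places gives at most 0.5 × 10⁻ᴺ degrees of error, i.e. 0.5 × 10⁻ᴺ × 64132.1 m.
Need 0.5 × 64132.1 × 10⁻ᴺ ≤ 0.69 → 10⁻ᴺ ≤ 2.152e-05, so N ≥ 4.67.
So 5 decimal places suffice (0.321 m); 4 would allow up to 3.21 m.

5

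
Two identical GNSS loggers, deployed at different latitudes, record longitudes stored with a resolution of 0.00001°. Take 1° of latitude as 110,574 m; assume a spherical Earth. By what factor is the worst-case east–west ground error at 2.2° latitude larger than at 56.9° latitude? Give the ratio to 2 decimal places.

With a 0.00001° grid the true value lies within half a step, ±0.00001°/2 = ±5e-06°, of the stored one.
At 2.2°: 5e-06° × 110574 × cos 2.2° = 5e-06 × 110574 × 0.9993 ≈ 0.55246 m.
At 56.9°: 5e-06° × 110574 × cos 56.9° = 5e-06 × 110574 × 0.5461 ≈ 0.30192 m.
Ratio: 0.55246 / 0.30192 = cos 2.2° / cos 56.9° ≈ 1.8298.

1.83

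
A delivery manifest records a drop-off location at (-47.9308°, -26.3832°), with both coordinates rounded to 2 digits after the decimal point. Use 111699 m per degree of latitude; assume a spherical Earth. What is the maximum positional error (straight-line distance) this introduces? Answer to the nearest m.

672 m

Rounding to 2 decimal places leaves each coordinate within ±0.005° of the true value.
N–S: 0.005° × 111699 m/° = 558.495 m.
East–west component at 47.9308°: 0.005° × 111699 × cos 47.9308° ≈ 0.005 × 74841.4 ≈ 374.207 m.
Combining orthogonally: (558.495² + 374.207²)^½ ≈ 672.27 m.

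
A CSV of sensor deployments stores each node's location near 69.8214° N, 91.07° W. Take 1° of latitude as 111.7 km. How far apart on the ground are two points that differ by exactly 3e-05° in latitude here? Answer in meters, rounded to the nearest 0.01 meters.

3.35 meters

Along a meridian 3e-05° is 3e-05 × 111700 = 3.351 m.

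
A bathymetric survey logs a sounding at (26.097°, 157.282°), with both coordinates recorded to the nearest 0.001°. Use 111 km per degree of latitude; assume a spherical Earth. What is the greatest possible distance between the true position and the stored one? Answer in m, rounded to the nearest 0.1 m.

74.6 m

Rounding to 3 decimal places leaves each coordinate within ±0.0005° of the true value.
North–south component: 0.0005° × 111000 = 55.5 m.
Longitude error → 0.0005 × 111000 × cos 26.097° = 0.0005 × 111000 × 0.8981 ≈ 49.8418 m.
Worst case both components are at the extreme and orthogonal: √(55.5² + 49.8418²) ≈ 74.5953 m.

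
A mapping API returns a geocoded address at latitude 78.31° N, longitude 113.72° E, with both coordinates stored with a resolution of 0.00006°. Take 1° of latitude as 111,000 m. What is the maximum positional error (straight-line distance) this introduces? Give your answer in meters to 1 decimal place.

3.4 meters

With a 0.00006° grid the true value lies within half a step, ±0.00006°/2 = ±3e-05°, of the stored one.
Latitude error → 3e-05 × 111000 = 3.33 m along the meridian.
East–west component at 78.31°: 3e-05° × 111000 × cos 78.31° ≈ 3e-05 × 22490.4 ≈ 0.674713 m.
Combining orthogonally: (3.33² + 0.674713²)^½ ≈ 3.39767 m.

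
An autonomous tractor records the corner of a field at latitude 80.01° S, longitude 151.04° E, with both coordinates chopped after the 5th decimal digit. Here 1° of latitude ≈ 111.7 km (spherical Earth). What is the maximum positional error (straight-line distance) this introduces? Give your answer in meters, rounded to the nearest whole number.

Truncating at 5 decimal places can drop up to a full unit in the last place, so each coordinate may be off by as much as 1e-05°.
North–south component: 1e-05° × 111700 = 1.117 m.
Longitude error → 1e-05 × 111700 × cos 80.01° = 1e-05 × 111700 × 0.1735 ≈ 0.193773 m.
The two errors are perpendicular, so the maximum displacement is √(1.117² + 0.193773²) ≈ 1.13368 m.

1 meters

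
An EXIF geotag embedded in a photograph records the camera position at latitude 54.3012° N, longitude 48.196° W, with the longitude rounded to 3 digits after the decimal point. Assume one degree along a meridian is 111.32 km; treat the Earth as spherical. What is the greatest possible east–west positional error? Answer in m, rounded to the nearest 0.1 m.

Rounding to 3 decimal places leaves the longitude within ±0.0005° of the true value.
At latitude 54.3012° a degree of longitude spans 111320 m × cos 54.3012° = 111320 × 0.5835 ≈ 64957.9 m.
Maximum E–W displacement: 0.0005 × 64957.9 = 32.479 m.

32.5 m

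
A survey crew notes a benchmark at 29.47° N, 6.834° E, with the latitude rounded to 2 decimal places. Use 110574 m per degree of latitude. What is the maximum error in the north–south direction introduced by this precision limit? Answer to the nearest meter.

Rounding to 2 decimal places leaves the latitude within ±0.005° of the true value.
Along the meridian that is 0.005° × 110574 m/° = 552.87 m.

553 meters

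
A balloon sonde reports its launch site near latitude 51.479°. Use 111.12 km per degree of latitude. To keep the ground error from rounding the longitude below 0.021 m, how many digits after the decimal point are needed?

At 51.479° one degree of longitude covers 111120 × cos 51.479° ≈ 111120 × 0.6228 ≈ 69205.7 m.
N decimal places → at most half a unit in the last place, 0.5 × 10⁻ᴺ° = 69205.7/2 × 10⁻ᴺ m.
Setting 34602.8 × 10⁻ᴺ ≤ 0.021 gives 10ᴺ ≥ 1.648e+06, i.e. N ≥ 6.22.
N = 6 would give 0.0346 m (too coarse); N = 7 gives 0.00346 m ≤ 0.021 m.

7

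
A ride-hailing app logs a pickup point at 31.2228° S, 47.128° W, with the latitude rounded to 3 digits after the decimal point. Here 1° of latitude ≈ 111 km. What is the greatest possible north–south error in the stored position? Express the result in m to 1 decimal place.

Rounding to 3 decimal places leaves the latitude within ±0.0005° of the true value.
North–south distance: 0.0005° × 111000 m/° = 55.5 m.

55.5 m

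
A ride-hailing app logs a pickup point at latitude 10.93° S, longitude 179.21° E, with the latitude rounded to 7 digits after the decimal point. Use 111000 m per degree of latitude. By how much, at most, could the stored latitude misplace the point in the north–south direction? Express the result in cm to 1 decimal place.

Rounding to 7 decimal places leaves the latitude within ±5e-08° of the true value.
Along the meridian that is 5e-08° × 111000 m/° = 0.00555 m.
That is 0.00555 m = 0.555 cm.

0.6 cm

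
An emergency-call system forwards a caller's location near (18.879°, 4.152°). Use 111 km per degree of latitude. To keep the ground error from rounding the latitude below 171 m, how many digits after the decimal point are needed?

3 decimal places

One degree of latitude covers 111000 m.
With N decimal places the half-ulp bound is 0.5·10⁻ᴺ°, or 0.5·10⁻ᴺ × 111000 m on the ground.
Need 0.5 × 111000 × 10⁻ᴺ ≤ 171 → 10⁻ᴺ ≤ 3.081e-03, so N ≥ 2.51.
At 2 places the error can reach 555 m, but 3 places keeps it to 55.5 m.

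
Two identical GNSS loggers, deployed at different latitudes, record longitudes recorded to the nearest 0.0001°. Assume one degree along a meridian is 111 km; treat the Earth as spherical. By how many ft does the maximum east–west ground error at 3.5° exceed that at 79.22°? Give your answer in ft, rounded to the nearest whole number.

Rounding to 4 decimal places leaves the longitude within ±5e-05° of the true value.
At 3.5°: 5e-05° × 111000 × cos 3.5° = 5e-05 × 111000 × 0.9981 ≈ 5.5396 m.
Error at 79.22° = 5e-05° × 111000 × cos 79.22° ≈ 5.55 × 0.1870 = 1.0381 m.
So the lower-latitude error exceeds the higher by 5.5396 − 1.0381 = 4.5016 m.
Converting: 4.50158 m × 3.2808 ft/m ≈ 14.769 ft.

15 ft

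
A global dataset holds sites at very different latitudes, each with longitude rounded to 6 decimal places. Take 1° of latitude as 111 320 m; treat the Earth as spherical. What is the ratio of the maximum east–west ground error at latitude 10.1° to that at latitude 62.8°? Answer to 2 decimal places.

2.15

Rounding to 6 decimal places leaves the longitude within ±5e-07° of the true value.
At 10.1°: 5e-07° × 111320 × cos 10.1° = 5e-07 × 111320 × 0.9845 ≈ 0.054797 m.
At 62.8°: 5e-07° × 111320 × cos 62.8° = 5e-07 × 111320 × 0.4571 ≈ 0.025442 m.
Ratio: 0.054797 / 0.025442 = cos 10.1° / cos 62.8° ≈ 2.1538.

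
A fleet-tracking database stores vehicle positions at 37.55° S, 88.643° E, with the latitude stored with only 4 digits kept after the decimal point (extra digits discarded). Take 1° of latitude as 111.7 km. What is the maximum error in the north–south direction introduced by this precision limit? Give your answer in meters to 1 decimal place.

11.2 meters

Truncating at 4 decimal places can drop up to a full unit in the last place, so the latitude may be off by as much as 0.0001°.
North–south distance: 0.0001° × 111700 m/° = 11.17 m.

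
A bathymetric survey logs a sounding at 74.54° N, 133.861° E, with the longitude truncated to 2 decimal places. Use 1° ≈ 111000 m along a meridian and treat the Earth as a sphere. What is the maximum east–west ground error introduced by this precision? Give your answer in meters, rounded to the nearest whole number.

296 meters

Truncating at 2 decimal places can drop up to a full unit in the last place, so the longitude may be off by as much as 0.01°.
One degree of longitude at 74.54° is 111000 × cos 74.54° ≈ 111000 × 0.2666 = 29588.8 m.
East–west error: 0.01° × 29588.8 m/° ≈ 295.888 m.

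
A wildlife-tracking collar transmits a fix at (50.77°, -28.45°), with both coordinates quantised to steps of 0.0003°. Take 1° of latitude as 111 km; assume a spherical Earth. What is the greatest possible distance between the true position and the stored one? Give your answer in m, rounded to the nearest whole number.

20 m

With a 0.0003° grid the true value lies within half a step, ±0.0003°/2 = ±0.00015°, of the stored one.
Latitude error → 0.00015 × 111000 = 16.65 m along the meridian.
E–W at 50.77°: 0.00015° × 111000 × cos 50.77° = 0.00015 × 111000 × 0.6324 ≈ 10.53 m.
Worst case both components are at the extreme and orthogonal: √(16.65² + 10.53²) ≈ 19.7004 m.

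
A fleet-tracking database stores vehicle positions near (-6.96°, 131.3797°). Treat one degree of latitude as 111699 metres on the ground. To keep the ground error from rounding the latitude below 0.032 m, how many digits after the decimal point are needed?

One degree of latitude covers 111699 m.
With N decimal places the half-ulp bound is 0.5·10⁻ᴺ°, or 0.5·10⁻ᴺ × 111699 m on the ground.
Need 0.5 × 111699 × 10⁻ᴺ ≤ 0.032 → 10⁻ᴺ ≤ 5.730e-07, so N ≥ 6.24.
N = 6 would give 0.0558 m (too coarse); N = 7 gives 0.00558 m ≤ 0.032 m.

7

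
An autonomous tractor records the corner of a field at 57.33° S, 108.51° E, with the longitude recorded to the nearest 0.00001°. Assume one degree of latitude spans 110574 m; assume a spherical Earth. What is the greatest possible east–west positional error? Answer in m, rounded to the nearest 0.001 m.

0.298 m

Rounding to 5 decimal places leaves the longitude within ±5e-06° of the true value.
Parallels shrink by cos φ, so at 57.33° a degree of longitude is 110574 × 0.5398 ≈ 59687.8 m.
East–west error: 5e-06° × 59687.8 m/° ≈ 0.298439 m.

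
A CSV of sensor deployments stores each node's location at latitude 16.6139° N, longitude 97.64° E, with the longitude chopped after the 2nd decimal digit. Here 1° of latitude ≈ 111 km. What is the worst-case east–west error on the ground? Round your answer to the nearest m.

Truncating at 2 decimal places can drop up to a full unit in the last place, so the longitude may be off by as much as 0.01°.
One degree of longitude at 16.6139° is 111000 × cos 16.6139° ≈ 111000 × 0.9583 = 106366 m.
East–west error: 0.01° × 106366 m/° ≈ 1063.66 m.

1064 m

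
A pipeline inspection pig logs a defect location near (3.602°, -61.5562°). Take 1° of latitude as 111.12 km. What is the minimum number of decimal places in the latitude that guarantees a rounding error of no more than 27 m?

4 decimal places

One degree of latitude covers 111120 m.
With N decimal places the half-ulp bound is 0.5·10⁻ᴺ°, or 0.5·10⁻ᴺ × 111120 m on the ground.
Need 0.5 × 111120 × 10⁻ᴺ ≤ 27 → 10⁻ᴺ ≤ 4.860e-04, so N ≥ 3.31.
N = 3 would give 55.6 m (too coarse); N = 4 gives 5.56 m ≤ 27 m.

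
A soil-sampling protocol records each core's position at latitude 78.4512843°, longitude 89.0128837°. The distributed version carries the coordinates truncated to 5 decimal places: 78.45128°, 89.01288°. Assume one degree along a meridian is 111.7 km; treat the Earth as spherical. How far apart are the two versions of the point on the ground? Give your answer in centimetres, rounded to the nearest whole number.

49 centimetres

The latitude changed by +0.0000043° and the longitude by +0.0000037°.
N–S: 0.0000043° × 111700 m/° = 0.48031 m.
E–W at 78.4513°: 0.0000037° × 111700 × cos 78.4513° = 0.0000037 × 111700 × 0.2002 ≈ 0.0827411 m.
Hypotenuse of the two orthogonal shifts: √(0.48031² + 0.0827411²) = 0.487385 m.
That is 0.487385 m = 48.738 cm.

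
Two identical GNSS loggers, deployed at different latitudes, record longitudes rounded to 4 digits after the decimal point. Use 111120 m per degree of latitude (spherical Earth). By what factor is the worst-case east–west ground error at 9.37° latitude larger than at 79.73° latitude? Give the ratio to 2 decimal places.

5.53

Rounding to 4 decimal places leaves the longitude within ±5e-05° of the true value.
Error at 9.37° = 5e-05° × 111120 × cos 9.37° ≈ 5.556 × 0.9867 = 5.4819 m.
At 79.73°: 5e-05° × 111120 × cos 79.73° = 5e-05 × 111120 × 0.1783 ≈ 0.99056 m.
Ratio: 5.4819 / 0.99056 = cos 9.37° / cos 79.73° ≈ 5.5341.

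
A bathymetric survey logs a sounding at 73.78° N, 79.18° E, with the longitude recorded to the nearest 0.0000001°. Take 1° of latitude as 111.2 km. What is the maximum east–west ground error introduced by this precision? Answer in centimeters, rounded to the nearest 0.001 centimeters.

0.155 centimeters

Rounding to 7 decimal places leaves the longitude within ±5e-08° of the true value.
At latitude 73.78° a degree of longitude spans 111200 m × cos 73.78° = 111200 × 0.2793 ≈ 31061.1 m.
So at most 5e-08° × 31061.1 ≈ 0.00155305 m east–west.
That is 0.00155305 m = 0.15531 cm.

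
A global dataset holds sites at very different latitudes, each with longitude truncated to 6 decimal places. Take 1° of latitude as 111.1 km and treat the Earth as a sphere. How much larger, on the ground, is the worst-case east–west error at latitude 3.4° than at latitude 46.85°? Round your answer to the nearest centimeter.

3 centimeters

Truncating at 6 decimal places can drop up to a full unit in the last place, so the longitude may be off by as much as 1e-06°.
At 3.4°: 1e-06° × 111100 × cos 3.4° = 1e-06 × 111100 × 0.9982 ≈ 0.1109 m.
Error at 46.85° = 1e-06° × 111100 × cos 46.85° ≈ 0.1111 × 0.6839 = 0.075982 m.
Difference: 0.1109 − 0.075982 = 0.034922 m.
That is 0.034922 m = 3.4922 cm.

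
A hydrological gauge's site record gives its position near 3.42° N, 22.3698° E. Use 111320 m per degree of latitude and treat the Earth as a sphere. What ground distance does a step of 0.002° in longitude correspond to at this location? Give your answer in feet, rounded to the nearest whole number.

729 feet

At 3.42° a degree of longitude is 111320 × cos 3.42° ≈ 111122 m, so 0.002° corresponds to 222.243 m.
Converting: 222.243 m × 3.2808 ft/m ≈ 729.15 ft.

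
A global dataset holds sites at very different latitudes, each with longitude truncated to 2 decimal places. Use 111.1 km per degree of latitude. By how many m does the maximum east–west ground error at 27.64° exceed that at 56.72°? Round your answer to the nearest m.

375 m

Truncating at 2 decimal places can drop up to a full unit in the last place, so the longitude may be off by as much as 0.01°.
At 27.64°: 0.01° × 111100 × cos 27.64° = 0.01 × 111100 × 0.8859 ≈ 984.21 m.
At 56.72°: 0.01° × 111100 × cos 56.72° = 0.01 × 111100 × 0.5487 ≈ 609.64 m.
So the lower-latitude error exceeds the higher by 984.21 − 609.64 = 374.57 m.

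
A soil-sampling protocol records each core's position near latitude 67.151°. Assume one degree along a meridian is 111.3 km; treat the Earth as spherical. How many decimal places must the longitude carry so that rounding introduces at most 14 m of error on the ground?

At 67.151° one degree of longitude covers 111300 × cos 67.151° ≈ 111300 × 0.3883 ≈ 43218.2 m.
With N decimal places the half-ulp bound is 0.5·10⁻ᴺ°, or 0.5·10⁻ᴺ × 43218.2 m on the ground.
Setting 21609.1 × 10⁻ᴺ ≤ 14 gives 10ᴺ ≥ 1544, i.e. N ≥ 3.19.
At 3 places the error can reach 21.6 m, but 4 places keeps it to 2.16 m.

4 decimal places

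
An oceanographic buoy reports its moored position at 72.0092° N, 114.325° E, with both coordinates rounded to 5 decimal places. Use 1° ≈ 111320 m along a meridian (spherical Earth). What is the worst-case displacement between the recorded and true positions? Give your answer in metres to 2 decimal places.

Rounding to 5 decimal places leaves each coordinate within ±5e-06° of the true value.
N–S: 5e-06° × 111320 m/° = 0.5566 m.
East–west component at 72.0092°: 5e-06° × 111320 × cos 72.0092° ≈ 5e-06 × 34382.8 ≈ 0.171914 m.
The two errors are perpendicular, so the maximum displacement is √(0.5566² + 0.171914²) ≈ 0.582544 m.

0.58 metres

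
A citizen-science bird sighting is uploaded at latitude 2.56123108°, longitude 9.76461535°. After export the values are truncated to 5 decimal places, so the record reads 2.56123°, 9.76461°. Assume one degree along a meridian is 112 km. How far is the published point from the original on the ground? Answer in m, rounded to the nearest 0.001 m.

0.611 m

Δlat = 2.56123108 − 2.56123 = +0.00000108°; Δlon = 9.76461535 − 9.76461 = +0.00000535°.
N–S: 0.00000108° × 112000 m/° = 0.12096 m.
East–west at this latitude: 0.00000535° × 112000 × cos 2.56123° ≈ 0.00000535 × 111888 = 0.598601 m.
Combined displacement = (0.12096² + 0.598601²)^½ ≈ 0.6107 m.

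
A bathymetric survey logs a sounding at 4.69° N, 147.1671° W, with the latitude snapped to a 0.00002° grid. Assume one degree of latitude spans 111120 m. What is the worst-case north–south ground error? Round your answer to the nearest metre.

With a 0.00002° grid the true value lies within half a step, ±0.00002°/2 = ±1e-05°, of the stored one.
So the N–S error is at most 1e-05 × 111120 = 1.1112 m.

1 metres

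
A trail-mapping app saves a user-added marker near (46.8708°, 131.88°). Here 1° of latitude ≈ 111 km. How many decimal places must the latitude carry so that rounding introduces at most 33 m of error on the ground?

4

One degree of latitude covers 111000 m.
With N decimal places the half-ulp bound is 0.5·10⁻ᴺ°, or 0.5·10⁻ᴺ × 111000 m on the ground.
Need 0.5 × 111000 × 10⁻ᴺ ≤ 33 → 10⁻ᴺ ≤ 5.946e-04, so N ≥ 3.23.
At 3 places the error can reach 55.5 m, but 4 places keeps it to 5.55 m.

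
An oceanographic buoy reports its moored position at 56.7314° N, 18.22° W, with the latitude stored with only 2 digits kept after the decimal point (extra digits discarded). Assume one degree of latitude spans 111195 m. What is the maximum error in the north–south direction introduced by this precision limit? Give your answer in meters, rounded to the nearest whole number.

1112 meters

Truncating at 2 decimal places can drop up to a full unit in the last place, so the latitude may be off by as much as 0.01°.
North–south distance: 0.01° × 111195 m/° = 1111.95 m.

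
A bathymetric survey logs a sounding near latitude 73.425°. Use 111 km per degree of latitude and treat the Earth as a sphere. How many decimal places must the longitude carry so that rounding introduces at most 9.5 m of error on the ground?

4 decimal places

At 73.425° one degree of longitude covers 111000 × cos 73.425° ≈ 111000 × 0.2853 ≈ 31665 m.
With N decimal places the half-ulp bound is 0.5·10⁻ᴺ°, or 0.5·10⁻ᴺ × 31665 m on the ground.
Setting 15832.5 × 10⁻ᴺ ≤ 9.5 gives 10ᴺ ≥ 1667, i.e. N ≥ 3.22.
At 3 places the error can reach 15.8 m, but 4 places keeps it to 1.58 m.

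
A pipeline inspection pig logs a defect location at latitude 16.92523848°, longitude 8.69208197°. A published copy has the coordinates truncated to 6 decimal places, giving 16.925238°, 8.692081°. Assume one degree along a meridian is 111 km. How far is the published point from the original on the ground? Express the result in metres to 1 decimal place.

0.1 metres

Δlat = 16.92523848 − 16.925238 = +0.00000048°; Δlon = 8.69208197 − 8.692081 = +0.00000097°.
North–south shift: 0.00000048 × 111000 = 0.05328 m.
East–west at this latitude: 0.00000097° × 111000 × cos 16.9252° ≈ 0.00000097 × 106192 = 0.103006 m.
Hypotenuse of the two orthogonal shifts: √(0.05328² + 0.103006²) = 0.11597 m.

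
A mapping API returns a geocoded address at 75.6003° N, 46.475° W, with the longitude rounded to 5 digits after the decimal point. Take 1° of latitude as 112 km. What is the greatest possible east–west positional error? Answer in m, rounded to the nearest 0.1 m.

0.1 m

Rounding to 5 decimal places leaves the longitude within ±5e-06° of the true value.
One degree of longitude at 75.6003° is 112000 × cos 75.6003° ≈ 112000 × 0.2487 = 27852.7 m.
East–west error: 5e-06° × 27852.7 m/° ≈ 0.139263 m.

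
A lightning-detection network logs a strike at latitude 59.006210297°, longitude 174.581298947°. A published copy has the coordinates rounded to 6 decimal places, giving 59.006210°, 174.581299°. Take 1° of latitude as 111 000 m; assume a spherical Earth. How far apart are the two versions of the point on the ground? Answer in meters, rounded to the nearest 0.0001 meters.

The latitude changed by +0.000000297° and the longitude by -0.000000053°.
North–south shift: 0.000000297 × 111000 = 0.032967 m.
East–west at this latitude: -0.000000053° × 111000 × cos 59.0062° ≈ -0.000000053 × 57158.9 = -0.00302942 m.
Hypotenuse of the two orthogonal shifts: √(0.032967² + 0.00302942²) = 0.0331059 m.

0.0331 meters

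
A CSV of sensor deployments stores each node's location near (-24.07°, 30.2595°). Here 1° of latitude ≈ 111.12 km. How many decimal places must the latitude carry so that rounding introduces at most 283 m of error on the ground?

One degree of latitude covers 111120 m.
N decimal places → at most half a unit in the last place, 0.5 × 10⁻ᴺ° = 111120/2 × 10⁻ᴺ m.
Need 0.5 × 111120 × 10⁻ᴺ ≤ 283 → 10⁻ᴺ ≤ 5.094e-03, so N ≥ 2.29.
N = 2 would give 556 m (too coarse); N = 3 gives 55.6 m ≤ 283 m.

3 decimal places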